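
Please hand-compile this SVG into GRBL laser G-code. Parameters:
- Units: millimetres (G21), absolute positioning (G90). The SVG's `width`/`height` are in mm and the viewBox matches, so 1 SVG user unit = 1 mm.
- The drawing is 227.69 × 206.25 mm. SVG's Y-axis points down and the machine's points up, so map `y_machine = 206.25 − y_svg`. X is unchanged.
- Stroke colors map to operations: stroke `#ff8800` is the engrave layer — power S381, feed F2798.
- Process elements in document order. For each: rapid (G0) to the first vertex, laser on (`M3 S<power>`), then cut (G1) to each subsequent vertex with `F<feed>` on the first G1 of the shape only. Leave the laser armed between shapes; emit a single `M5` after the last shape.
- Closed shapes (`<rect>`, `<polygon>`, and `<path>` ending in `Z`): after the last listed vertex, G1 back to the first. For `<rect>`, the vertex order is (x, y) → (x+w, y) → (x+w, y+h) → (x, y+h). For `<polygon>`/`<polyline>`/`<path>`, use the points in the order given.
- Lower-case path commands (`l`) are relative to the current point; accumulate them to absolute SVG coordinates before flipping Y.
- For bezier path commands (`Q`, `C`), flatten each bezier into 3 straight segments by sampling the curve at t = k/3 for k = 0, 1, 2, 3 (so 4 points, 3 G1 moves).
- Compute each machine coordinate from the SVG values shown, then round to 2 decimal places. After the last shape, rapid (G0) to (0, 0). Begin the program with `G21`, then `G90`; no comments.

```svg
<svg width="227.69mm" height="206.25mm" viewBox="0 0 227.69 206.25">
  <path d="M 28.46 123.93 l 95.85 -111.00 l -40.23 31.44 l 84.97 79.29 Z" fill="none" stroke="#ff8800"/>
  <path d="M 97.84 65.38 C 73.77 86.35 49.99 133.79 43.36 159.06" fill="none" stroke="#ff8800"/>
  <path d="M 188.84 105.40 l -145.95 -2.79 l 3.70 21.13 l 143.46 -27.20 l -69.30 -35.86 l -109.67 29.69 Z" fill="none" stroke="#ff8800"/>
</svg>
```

G21
G90
G0 X28.46 Y82.32
M3 S381
G1 X124.31 Y193.32 F2798
G1 X84.08 Y161.88
G1 X169.05 Y82.59
G1 X28.46 Y82.32
G0 X97.84 Y140.87
M3 S381
G1 X74.49 Y112.88 F2798
G1 X55.08 Y78.05
G1 X43.36 Y47.19
G0 X188.84 Y100.85
M3 S381
G1 X42.89 Y103.64 F2798
G1 X46.59 Y82.51
G1 X190.05 Y109.71
G1 X120.75 Y145.57
G1 X11.08 Y115.88
G1 X188.84 Y100.85
M5
G0 X0.00 Y0.00

viewBox `0 0 227.69 206.25` with mm width/height → 1 unit = 1 mm. Flip: y_m = 206.25 − y_svg.

**Shape 1** — `<path>` closed polygon, stroke `#ff8800` → engrave (S381, F2798). Machine vertices: (28.46,82.32) → (124.31,193.32) → (84.08,161.88) → (169.05,82.59) → (28.46,82.32). Closed: final G1 returns to the first vertex.

**Shape 2** — `<path>` cubic bezier, stroke `#ff8800` → engrave (S381, F2798). Control points (SVG): P0=(97.84,65.38), P1=(73.77,86.35), P2=(49.99,133.79), P3=(43.36,159.06); sampled at t=k/3. Machine vertices: (97.84,140.87) → (74.49,112.88) → (55.08,78.05) → (43.36,47.19). Open path.

**Shape 3** — `<path>` closed polygon, stroke `#ff8800` → engrave (S381, F2798). Machine vertices: (188.84,100.85) → (42.89,103.64) → (46.59,82.51) → (190.05,109.71) → (120.75,145.57) → (11.08,115.88) → (188.84,100.85). Closed: final G1 returns to the first vertex.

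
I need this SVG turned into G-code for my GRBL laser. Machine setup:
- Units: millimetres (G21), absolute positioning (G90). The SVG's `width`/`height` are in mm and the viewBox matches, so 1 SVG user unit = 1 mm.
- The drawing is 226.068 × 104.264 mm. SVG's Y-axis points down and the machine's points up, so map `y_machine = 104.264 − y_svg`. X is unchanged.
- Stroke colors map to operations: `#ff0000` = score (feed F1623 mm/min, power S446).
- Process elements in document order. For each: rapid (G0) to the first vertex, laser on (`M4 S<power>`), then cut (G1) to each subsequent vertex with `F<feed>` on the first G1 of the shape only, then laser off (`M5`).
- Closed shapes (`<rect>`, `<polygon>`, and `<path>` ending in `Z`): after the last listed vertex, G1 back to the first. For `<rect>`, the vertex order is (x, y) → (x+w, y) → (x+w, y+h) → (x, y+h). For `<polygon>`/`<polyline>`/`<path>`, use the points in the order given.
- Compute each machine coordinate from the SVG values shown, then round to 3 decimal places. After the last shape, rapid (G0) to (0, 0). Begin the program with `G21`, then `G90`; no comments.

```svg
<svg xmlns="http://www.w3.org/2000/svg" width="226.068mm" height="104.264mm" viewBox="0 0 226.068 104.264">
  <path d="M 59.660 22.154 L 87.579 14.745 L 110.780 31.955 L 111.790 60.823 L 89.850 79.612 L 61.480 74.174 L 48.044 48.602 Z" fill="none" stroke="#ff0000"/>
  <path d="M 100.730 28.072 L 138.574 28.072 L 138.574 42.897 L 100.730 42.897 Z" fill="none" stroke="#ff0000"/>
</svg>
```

1 u = 1 mm; y_m = 104.264 − y.

[1] `<path>` regular polygon, #ff0000→score S446 F1623: (59.660,82.110) → (87.579,89.519) → (110.780,72.309) → (111.790,43.441) → (89.850,24.652) → (61.480,30.090) → (48.044,55.662) → (59.660,82.110) (closed)

[2] `<path>` rectangle, #ff0000→score S446 F1623: (100.730,76.192) → (138.574,76.192) → (138.574,61.367) → (100.730,61.367) → (100.730,76.192) (closed)

G21
G90
G0 X59.660 Y82.110
M4 S446
G1 X87.579 Y89.519 F1623
G1 X110.780 Y72.309
G1 X111.790 Y43.441
G1 X89.850 Y24.652
G1 X61.480 Y30.090
G1 X48.044 Y55.662
G1 X59.660 Y82.110
M5
G0 X100.730 Y76.192
M4 S446
G1 X138.574 Y76.192 F1623
G1 X138.574 Y61.367
G1 X100.730 Y61.367
G1 X100.730 Y76.192
M5
G0 X0.000 Y0.000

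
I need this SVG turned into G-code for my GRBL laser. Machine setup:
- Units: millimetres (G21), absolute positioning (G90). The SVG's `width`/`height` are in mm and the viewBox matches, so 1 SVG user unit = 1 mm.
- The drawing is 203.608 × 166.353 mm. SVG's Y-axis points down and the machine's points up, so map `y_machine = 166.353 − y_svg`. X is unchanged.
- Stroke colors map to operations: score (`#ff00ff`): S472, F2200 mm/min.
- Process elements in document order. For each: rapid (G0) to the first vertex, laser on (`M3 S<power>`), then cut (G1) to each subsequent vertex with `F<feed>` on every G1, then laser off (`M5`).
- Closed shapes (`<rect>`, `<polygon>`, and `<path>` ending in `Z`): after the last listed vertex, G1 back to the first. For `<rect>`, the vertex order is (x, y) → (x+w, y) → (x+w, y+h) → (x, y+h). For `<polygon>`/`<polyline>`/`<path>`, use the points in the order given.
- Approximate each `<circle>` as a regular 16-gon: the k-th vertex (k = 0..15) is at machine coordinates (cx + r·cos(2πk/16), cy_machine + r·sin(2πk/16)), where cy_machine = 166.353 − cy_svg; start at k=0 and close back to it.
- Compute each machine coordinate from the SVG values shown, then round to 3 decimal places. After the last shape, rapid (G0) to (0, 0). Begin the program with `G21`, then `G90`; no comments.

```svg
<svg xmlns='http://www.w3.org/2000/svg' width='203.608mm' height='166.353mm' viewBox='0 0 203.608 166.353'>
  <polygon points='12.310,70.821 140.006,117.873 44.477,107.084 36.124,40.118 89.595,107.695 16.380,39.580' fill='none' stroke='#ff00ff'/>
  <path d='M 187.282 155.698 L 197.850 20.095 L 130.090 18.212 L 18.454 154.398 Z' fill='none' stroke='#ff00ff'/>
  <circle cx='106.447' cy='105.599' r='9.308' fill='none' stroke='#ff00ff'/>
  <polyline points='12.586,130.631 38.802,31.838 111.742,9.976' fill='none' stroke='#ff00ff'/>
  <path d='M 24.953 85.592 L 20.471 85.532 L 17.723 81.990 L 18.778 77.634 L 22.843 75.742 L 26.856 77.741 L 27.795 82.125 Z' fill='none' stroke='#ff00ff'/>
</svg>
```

G21
G90
G0 X12.310 Y95.532
M3 S472
G1 X140.006 Y48.480 F2200
G1 X44.477 Y59.269 F2200
G1 X36.124 Y126.235 F2200
G1 X89.595 Y58.658 F2200
G1 X16.380 Y126.773 F2200
G1 X12.310 Y95.532 F2200
M5
G0 X187.282 Y10.655
M3 S472
G1 X197.850 Y146.258 F2200
G1 X130.090 Y148.141 F2200
G1 X18.454 Y11.955 F2200
G1 X187.282 Y10.655 F2200
M5
G0 X115.755 Y60.754
M3 S472
G1 X115.046 Y64.316 F2200
G1 X113.029 Y67.336 F2200
G1 X110.009 Y69.353 F2200
G1 X106.447 Y70.062 F2200
G1 X102.885 Y69.353 F2200
G1 X99.865 Y67.336 F2200
G1 X97.848 Y64.316 F2200
G1 X97.139 Y60.754 F2200
G1 X97.848 Y57.192 F2200
G1 X99.865 Y54.172 F2200
G1 X102.885 Y52.155 F2200
G1 X106.447 Y51.446 F2200
G1 X110.009 Y52.155 F2200
G1 X113.029 Y54.172 F2200
G1 X115.046 Y57.192 F2200
G1 X115.755 Y60.754 F2200
M5
G0 X12.586 Y35.722
M3 S472
G1 X38.802 Y134.515 F2200
G1 X111.742 Y156.377 F2200
M5
G0 X24.953 Y80.761
M3 S472
G1 X20.471 Y80.821 F2200
G1 X17.723 Y84.363 F2200
G1 X18.778 Y88.719 F2200
G1 X22.843 Y90.611 F2200
G1 X26.856 Y88.612 F2200
G1 X27.795 Y84.228 F2200
G1 X24.953 Y80.761 F2200
M5
G0 X0.000 Y0.000

viewBox `0 0 203.608 166.353` with mm width/height → 1 unit = 1 mm. Flip: y_m = 166.353 − y_svg.

**Shape 1** — `<polygon>` closed polygon, stroke `#ff00ff` → score (S472, F2200). Machine vertices: (12.310,95.532) → (140.006,48.480) → (44.477,59.269) → (36.124,126.235) → (89.595,58.658) → (16.380,126.773) → (12.310,95.532). Closed: final G1 returns to the first vertex.

**Shape 2** — `<path>` closed polygon, stroke `#ff00ff` → score (S472, F2200). Machine vertices: (187.282,10.655) → (197.850,146.258) → (130.090,148.141) → (18.454,11.955) → (187.282,10.655). Closed: final G1 returns to the first vertex.

**Shape 3** — `<circle>` circle, stroke `#ff00ff` → score (S472, F2200). Machine vertices: (115.755,60.754) → (115.046,64.316) → (113.029,67.336) → (110.009,69.353) → (106.447,70.062) → (102.885,69.353) → (99.865,67.336) → (97.848,64.316) → (97.139,60.754) → (97.848,57.192) → (99.865,54.172) → (102.885,52.155) → (106.447,51.446) → (110.009,52.155) → (113.029,54.172) → (115.046,57.192) → (115.755,60.754). Closed: final G1 returns to the first vertex.

**Shape 4** — `<polyline>` open polyline, stroke `#ff00ff` → score (S472, F2200). Machine vertices: (12.586,35.722) → (38.802,134.515) → (111.742,156.377). Open path.

**Shape 5** — `<path>` regular polygon, stroke `#ff00ff` → score (S472, F2200). Machine vertices: (24.953,80.761) → (20.471,80.821) → (17.723,84.363) → (18.778,88.719) → (22.843,90.611) → (26.856,88.612) → (27.795,84.228) → (24.953,80.761). Closed: final G1 returns to the first vertex.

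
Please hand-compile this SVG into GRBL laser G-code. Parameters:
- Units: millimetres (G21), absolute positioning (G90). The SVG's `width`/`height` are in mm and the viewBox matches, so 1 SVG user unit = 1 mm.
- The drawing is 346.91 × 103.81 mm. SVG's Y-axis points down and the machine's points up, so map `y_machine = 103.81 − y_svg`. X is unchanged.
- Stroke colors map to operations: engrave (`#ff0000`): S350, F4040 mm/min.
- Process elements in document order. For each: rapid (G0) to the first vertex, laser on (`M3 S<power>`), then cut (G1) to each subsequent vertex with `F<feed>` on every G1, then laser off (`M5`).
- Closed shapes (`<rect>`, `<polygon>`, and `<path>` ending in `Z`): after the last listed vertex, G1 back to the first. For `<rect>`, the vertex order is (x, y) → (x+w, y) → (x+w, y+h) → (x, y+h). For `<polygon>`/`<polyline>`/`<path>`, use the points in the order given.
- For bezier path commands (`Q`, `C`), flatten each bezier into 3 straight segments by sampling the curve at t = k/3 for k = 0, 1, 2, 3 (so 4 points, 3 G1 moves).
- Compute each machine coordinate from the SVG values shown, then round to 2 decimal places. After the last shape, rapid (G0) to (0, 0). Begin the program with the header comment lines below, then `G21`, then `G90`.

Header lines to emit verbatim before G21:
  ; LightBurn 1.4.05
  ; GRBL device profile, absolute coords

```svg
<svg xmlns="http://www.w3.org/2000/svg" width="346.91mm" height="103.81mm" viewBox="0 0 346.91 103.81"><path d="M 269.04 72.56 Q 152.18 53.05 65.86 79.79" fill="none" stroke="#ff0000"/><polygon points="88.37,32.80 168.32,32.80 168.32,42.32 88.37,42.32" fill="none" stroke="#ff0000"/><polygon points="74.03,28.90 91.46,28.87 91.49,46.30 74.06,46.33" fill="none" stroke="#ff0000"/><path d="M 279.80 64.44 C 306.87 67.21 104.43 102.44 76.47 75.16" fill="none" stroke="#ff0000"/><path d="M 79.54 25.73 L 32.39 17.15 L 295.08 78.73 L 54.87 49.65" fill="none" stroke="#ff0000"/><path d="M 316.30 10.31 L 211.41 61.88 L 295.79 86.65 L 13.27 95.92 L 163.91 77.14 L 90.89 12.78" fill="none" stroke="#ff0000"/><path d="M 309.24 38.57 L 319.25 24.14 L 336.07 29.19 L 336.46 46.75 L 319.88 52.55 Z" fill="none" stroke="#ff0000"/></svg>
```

viewBox `0 0 346.91 103.81` with mm width/height → 1 unit = 1 mm. Flip: y_m = 103.81 − y_svg.

**Shape 1** — `<path>` quadratic bezier, stroke `#ff0000` → engrave (S350, F4040). Control points (SVG): P0=(269.04,72.56), P1=(152.18,53.05), P2=(65.86,79.79); sampled at t=k/3. Machine vertices: (269.04,31.25) → (194.53,39.12) → (126.80,36.71) → (65.86,24.02). Open path.

**Shape 2** — `<polygon>` rectangle, stroke `#ff0000` → engrave (S350, F4040). Machine vertices: (88.37,71.01) → (168.32,71.01) → (168.32,61.49) → (88.37,61.49) → (88.37,71.01). Closed: final G1 returns to the first vertex.

**Shape 3** — `<polygon>` regular polygon, stroke `#ff0000` → engrave (S350, F4040). Machine vertices: (74.03,74.91) → (91.46,74.94) → (91.49,57.51) → (74.06,57.48) → (74.03,74.91). Closed: final G1 returns to the first vertex.

**Shape 4** — `<path>` cubic bezier, stroke `#ff0000` → engrave (S350, F4040). Control points (SVG): P0=(279.80,64.44), P1=(306.87,67.21), P2=(104.43,102.44), P3=(76.47,75.16); sampled at t=k/3. Machine vertices: (279.80,39.37) → (245.33,29.30) → (147.63,18.69) → (76.47,28.65). Open path.

**Shape 5** — `<path>` open polyline, stroke `#ff0000` → engrave (S350, F4040). Machine vertices: (79.54,78.08) → (32.39,86.66) → (295.08,25.08) → (54.87,54.16). Open path.

**Shape 6** — `<path>` open polyline, stroke `#ff0000` → engrave (S350, F4040). Machine vertices: (316.30,93.50) → (211.41,41.93) → (295.79,17.16) → (13.27,7.89) → (163.91,26.67) → (90.89,91.03). Open path.

**Shape 7** — `<path>` regular polygon, stroke `#ff0000` → engrave (S350, F4040). Machine vertices: (309.24,65.24) → (319.25,79.67) → (336.07,74.62) → (336.46,57.06) → (319.88,51.26) → (309.24,65.24). Closed: final G1 returns to the first vertex.

; LightBurn 1.4.05
; GRBL device profile, absolute coords
G21
G90
G0 X269.04 Y31.25
M3 S350
G1 X194.53 Y39.12 F4040
G1 X126.80 Y36.71 F4040
G1 X65.86 Y24.02 F4040
M5
G0 X88.37 Y71.01
M3 S350
G1 X168.32 Y71.01 F4040
G1 X168.32 Y61.49 F4040
G1 X88.37 Y61.49 F4040
G1 X88.37 Y71.01 F4040
M5
G0 X74.03 Y74.91
M3 S350
G1 X91.46 Y74.94 F4040
G1 X91.49 Y57.51 F4040
G1 X74.06 Y57.48 F4040
G1 X74.03 Y74.91 F4040
M5
G0 X279.80 Y39.37
M3 S350
G1 X245.33 Y29.30 F4040
G1 X147.63 Y18.69 F4040
G1 X76.47 Y28.65 F4040
M5
G0 X79.54 Y78.08
M3 S350
G1 X32.39 Y86.66 F4040
G1 X295.08 Y25.08 F4040
G1 X54.87 Y54.16 F4040
M5
G0 X316.30 Y93.50
M3 S350
G1 X211.41 Y41.93 F4040
G1 X295.79 Y17.16 F4040
G1 X13.27 Y7.89 F4040
G1 X163.91 Y26.67 F4040
G1 X90.89 Y91.03 F4040
M5
G0 X309.24 Y65.24
M3 S350
G1 X319.25 Y79.67 F4040
G1 X336.07 Y74.62 F4040
G1 X336.46 Y57.06 F4040
G1 X319.88 Y51.26 F4040
G1 X309.24 Y65.24 F4040
M5
G0 X0.00 Y0.00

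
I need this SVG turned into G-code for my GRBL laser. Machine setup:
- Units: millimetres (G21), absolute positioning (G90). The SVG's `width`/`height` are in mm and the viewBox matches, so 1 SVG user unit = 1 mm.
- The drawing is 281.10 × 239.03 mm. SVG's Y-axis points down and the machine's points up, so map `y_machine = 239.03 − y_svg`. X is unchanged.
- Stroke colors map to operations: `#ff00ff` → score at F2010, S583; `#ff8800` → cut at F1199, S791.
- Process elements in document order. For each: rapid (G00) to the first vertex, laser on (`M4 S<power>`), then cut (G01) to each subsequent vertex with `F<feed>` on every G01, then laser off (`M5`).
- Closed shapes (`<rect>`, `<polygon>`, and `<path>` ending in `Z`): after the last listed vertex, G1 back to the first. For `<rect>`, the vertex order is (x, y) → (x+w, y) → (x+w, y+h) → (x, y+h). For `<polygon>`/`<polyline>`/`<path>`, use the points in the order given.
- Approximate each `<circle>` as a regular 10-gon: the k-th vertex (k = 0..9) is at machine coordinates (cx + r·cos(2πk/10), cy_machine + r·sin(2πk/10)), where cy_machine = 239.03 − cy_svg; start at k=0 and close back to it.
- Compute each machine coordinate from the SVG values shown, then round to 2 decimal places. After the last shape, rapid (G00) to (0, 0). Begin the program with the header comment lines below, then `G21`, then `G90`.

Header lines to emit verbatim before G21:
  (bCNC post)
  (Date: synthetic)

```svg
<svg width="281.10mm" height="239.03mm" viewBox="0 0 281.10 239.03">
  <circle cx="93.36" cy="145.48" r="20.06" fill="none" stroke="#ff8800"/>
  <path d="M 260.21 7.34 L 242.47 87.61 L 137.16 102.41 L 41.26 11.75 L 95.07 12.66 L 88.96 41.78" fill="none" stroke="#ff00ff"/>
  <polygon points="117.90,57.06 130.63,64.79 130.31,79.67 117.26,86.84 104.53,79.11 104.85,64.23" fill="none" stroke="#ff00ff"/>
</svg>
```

1 u = 1 mm; y_m = 239.03 − y.

[1] `<circle>` circle, #ff8800→cut S791 F1199: (113.42,93.55) → (109.59,105.34) → (99.56,112.63) → (87.16,112.63) → (77.13,105.34) → (73.30,93.55) → (77.13,81.76) → (87.16,74.47) → (99.56,74.47) → (109.59,81.76) → (113.42,93.55) (closed)

[2] `<path>` open polyline, #ff00ff→score S583 F2010: (260.21,231.69) → (242.47,151.42) → (137.16,136.62) → (41.26,227.28) → (95.07,226.37) → (88.96,197.25)

[3] `<polygon>` regular polygon, #ff00ff→score S583 F2010: (117.90,181.97) → (130.63,174.24) → (130.31,159.36) → (117.26,152.19) → (104.53,159.92) → (104.85,174.80) → (117.90,181.97) (closed)

(bCNC post)
(Date: synthetic)
G21
G90
G00 X113.42 Y93.55
M4 S791
G01 X109.59 Y105.34 F1199
G01 X99.56 Y112.63 F1199
G01 X87.16 Y112.63 F1199
G01 X77.13 Y105.34 F1199
G01 X73.30 Y93.55 F1199
G01 X77.13 Y81.76 F1199
G01 X87.16 Y74.47 F1199
G01 X99.56 Y74.47 F1199
G01 X109.59 Y81.76 F1199
G01 X113.42 Y93.55 F1199
M5
G00 X260.21 Y231.69
M4 S583
G01 X242.47 Y151.42 F2010
G01 X137.16 Y136.62 F2010
G01 X41.26 Y227.28 F2010
G01 X95.07 Y226.37 F2010
G01 X88.96 Y197.25 F2010
M5
G00 X117.90 Y181.97
M4 S583
G01 X130.63 Y174.24 F2010
G01 X130.31 Y159.36 F2010
G01 X117.26 Y152.19 F2010
G01 X104.53 Y159.92 F2010
G01 X104.85 Y174.80 F2010
G01 X117.90 Y181.97 F2010
M5
G00 X0.00 Y0.00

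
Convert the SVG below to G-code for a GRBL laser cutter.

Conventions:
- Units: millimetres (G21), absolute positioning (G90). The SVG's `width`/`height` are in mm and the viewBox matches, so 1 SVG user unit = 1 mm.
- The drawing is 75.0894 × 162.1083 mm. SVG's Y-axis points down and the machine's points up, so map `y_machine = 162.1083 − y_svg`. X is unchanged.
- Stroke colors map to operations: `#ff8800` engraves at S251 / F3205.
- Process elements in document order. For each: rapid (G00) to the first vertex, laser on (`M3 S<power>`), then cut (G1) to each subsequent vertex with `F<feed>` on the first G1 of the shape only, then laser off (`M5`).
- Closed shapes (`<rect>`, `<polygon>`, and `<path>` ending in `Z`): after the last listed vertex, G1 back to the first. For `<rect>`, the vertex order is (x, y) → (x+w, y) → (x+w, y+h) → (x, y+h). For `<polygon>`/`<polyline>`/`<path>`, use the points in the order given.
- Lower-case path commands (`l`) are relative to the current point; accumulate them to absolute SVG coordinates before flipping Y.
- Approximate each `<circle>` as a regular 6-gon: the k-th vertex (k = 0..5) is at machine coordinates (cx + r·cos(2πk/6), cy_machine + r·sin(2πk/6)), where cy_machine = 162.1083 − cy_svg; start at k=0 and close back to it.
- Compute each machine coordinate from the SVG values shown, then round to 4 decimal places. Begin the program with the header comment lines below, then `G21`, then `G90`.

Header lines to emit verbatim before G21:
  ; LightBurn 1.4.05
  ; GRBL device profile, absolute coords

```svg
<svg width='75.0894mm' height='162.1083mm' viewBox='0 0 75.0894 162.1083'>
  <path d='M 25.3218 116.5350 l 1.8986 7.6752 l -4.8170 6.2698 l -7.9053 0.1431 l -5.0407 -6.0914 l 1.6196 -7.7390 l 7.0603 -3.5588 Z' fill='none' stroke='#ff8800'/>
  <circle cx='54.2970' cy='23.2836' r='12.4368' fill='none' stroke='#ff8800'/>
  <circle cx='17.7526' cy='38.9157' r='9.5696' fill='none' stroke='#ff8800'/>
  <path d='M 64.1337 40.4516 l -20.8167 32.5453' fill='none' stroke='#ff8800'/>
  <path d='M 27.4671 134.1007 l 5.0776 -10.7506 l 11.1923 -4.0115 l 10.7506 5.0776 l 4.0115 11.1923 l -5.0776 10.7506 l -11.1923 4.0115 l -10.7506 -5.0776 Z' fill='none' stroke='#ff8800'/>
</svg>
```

; LightBurn 1.4.05
; GRBL device profile, absolute coords
G21
G90
G00 X25.3218 Y45.5733
M3 S251
G1 X27.2204 Y37.8981 F3205
G1 X22.4034 Y31.6283
G1 X14.4981 Y31.4852
G1 X9.4574 Y37.5766
G1 X11.0770 Y45.3156
G1 X18.1373 Y48.8744
G1 X25.3218 Y45.5733
M5
G00 X66.7338 Y138.8247
M3 S251
G1 X60.5154 Y149.5953 F3205
G1 X48.0786 Y149.5953
G1 X41.8602 Y138.8247
G1 X48.0786 Y128.0541
G1 X60.5154 Y128.0541
G1 X66.7338 Y138.8247
M5
G00 X27.3222 Y123.1926
M3 S251
G1 X22.5374 Y131.4801 F3205
G1 X12.9678 Y131.4801
G1 X8.1830 Y123.1926
G1 X12.9678 Y114.9051
G1 X22.5374 Y114.9051
G1 X27.3222 Y123.1926
M5
G00 X64.1337 Y121.6567
M3 S251
G1 X43.3170 Y89.1114 F3205
M5
G00 X27.4671 Y28.0076
M3 S251
G1 X32.5447 Y38.7582 F3205
G1 X43.7370 Y42.7697
G1 X54.4876 Y37.6921
G1 X58.4991 Y26.4998
G1 X53.4215 Y15.7492
G1 X42.2292 Y11.7377
G1 X31.4786 Y16.8153
G1 X27.4671 Y28.0076
M5

1 u = 1 mm; y_m = 162.1083 − y.

[1] `<path>` regular polygon, #ff8800→engrave S251 F3205: (25.3218,45.5733) → (27.2204,37.8981) → (22.4034,31.6283) → (14.4981,31.4852) → (9.4574,37.5766) → (11.0770,45.3156) → (18.1373,48.8744) → (25.3218,45.5733) (closed)

[2] `<circle>` circle, #ff8800→engrave S251 F3205: (66.7338,138.8247) → (60.5154,149.5953) → (48.0786,149.5953) → (41.8602,138.8247) → (48.0786,128.0541) → (60.5154,128.0541) → (66.7338,138.8247) (closed)

[3] `<circle>` circle, #ff8800→engrave S251 F3205: (27.3222,123.1926) → (22.5374,131.4801) → (12.9678,131.4801) → (8.1830,123.1926) → (12.9678,114.9051) → (22.5374,114.9051) → (27.3222,123.1926) (closed)

[4] `<path>` line segment, #ff8800→engrave S251 F3205: (64.1337,121.6567) → (43.3170,89.1114)

[5] `<path>` regular polygon, #ff8800→engrave S251 F3205: (27.4671,28.0076) → (32.5447,38.7582) → (43.7370,42.7697) → (54.4876,37.6921) → (58.4991,26.4998) → (53.4215,15.7492) → (42.2292,11.7377) → (31.4786,16.8153) → (27.4671,28.0076) (closed)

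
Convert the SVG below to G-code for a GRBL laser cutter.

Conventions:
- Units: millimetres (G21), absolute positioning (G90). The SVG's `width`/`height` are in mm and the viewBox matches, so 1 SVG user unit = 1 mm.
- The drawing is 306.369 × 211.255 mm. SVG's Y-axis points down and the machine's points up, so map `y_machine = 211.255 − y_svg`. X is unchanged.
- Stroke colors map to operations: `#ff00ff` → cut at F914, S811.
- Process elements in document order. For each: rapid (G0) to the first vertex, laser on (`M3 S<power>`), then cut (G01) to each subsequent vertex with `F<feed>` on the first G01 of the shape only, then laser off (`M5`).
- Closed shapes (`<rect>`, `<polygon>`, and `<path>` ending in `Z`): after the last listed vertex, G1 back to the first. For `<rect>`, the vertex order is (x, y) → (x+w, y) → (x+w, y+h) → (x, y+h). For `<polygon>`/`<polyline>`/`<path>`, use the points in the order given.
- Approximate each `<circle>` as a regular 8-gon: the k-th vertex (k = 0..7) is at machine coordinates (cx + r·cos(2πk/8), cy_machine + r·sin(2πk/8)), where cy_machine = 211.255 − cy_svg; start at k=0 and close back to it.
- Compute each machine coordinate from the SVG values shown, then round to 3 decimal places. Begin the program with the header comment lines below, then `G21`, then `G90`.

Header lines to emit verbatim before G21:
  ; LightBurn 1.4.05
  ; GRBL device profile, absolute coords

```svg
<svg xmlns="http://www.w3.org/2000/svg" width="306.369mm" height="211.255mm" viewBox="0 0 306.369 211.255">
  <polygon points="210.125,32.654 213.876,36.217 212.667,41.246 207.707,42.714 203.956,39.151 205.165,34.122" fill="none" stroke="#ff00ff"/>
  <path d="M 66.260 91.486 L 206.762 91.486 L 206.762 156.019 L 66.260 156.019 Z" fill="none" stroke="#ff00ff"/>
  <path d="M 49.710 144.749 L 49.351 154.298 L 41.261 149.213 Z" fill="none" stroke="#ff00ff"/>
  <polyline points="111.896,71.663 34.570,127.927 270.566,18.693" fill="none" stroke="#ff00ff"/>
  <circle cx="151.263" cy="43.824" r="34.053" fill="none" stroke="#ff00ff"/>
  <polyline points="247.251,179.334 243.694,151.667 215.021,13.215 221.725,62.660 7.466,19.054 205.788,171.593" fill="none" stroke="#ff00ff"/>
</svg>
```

Since the viewBox matches the mm dimensions, user units are millimetres directly. The only transform is the Y-flip y_m = 211.255 − y_svg.

Shape 1 is a regular polygon drawn with `<polygon>`. Its stroke #ff00ff means cut at S811, F914. After flipping Y the toolpath is (210.125,178.601) → (213.876,175.038) → (212.667,170.009) → (207.707,168.541) → (203.956,172.104) → (205.165,177.133) → (210.125,178.601), returning to the start.

Shape 2 is a rectangle drawn with `<path>`. Its stroke #ff00ff means cut at S811, F914. After flipping Y the toolpath is (66.260,119.769) → (206.762,119.769) → (206.762,55.236) → (66.260,55.236) → (66.260,119.769), returning to the start.

Shape 3 is a regular polygon drawn with `<path>`. Its stroke #ff00ff means cut at S811, F914. After flipping Y the toolpath is (49.710,66.506) → (49.351,56.957) → (41.261,62.042) → (49.710,66.506), returning to the start.

Shape 4 is a open polyline drawn with `<polyline>`. Its stroke #ff00ff means cut at S811, F914. After flipping Y the toolpath is (111.896,139.592) → (34.570,83.328) → (270.566,192.562).

Shape 5 is a circle drawn with `<circle>`. Its stroke #ff00ff means cut at S811, F914. After flipping Y the toolpath is (185.316,167.431) → (175.342,191.510) → (151.263,201.484) → (127.184,191.510) → (117.210,167.431) → (127.184,143.352) → (151.263,133.378) → (175.342,143.352) → (185.316,167.431), returning to the start.

Shape 6 is a open polyline drawn with `<polyline>`. Its stroke #ff00ff means cut at S811, F914. After flipping Y the toolpath is (247.251,31.921) → (243.694,59.588) → (215.021,198.040) → (221.725,148.595) → (7.466,192.201) → (205.788,39.662).

; LightBurn 1.4.05
; GRBL device profile, absolute coords
G21
G90
G0 X210.125 Y178.601
M3 S811
G01 X213.876 Y175.038 F914
G01 X212.667 Y170.009
G01 X207.707 Y168.541
G01 X203.956 Y172.104
G01 X205.165 Y177.133
G01 X210.125 Y178.601
M5
G0 X66.260 Y119.769
M3 S811
G01 X206.762 Y119.769 F914
G01 X206.762 Y55.236
G01 X66.260 Y55.236
G01 X66.260 Y119.769
M5
G0 X49.710 Y66.506
M3 S811
G01 X49.351 Y56.957 F914
G01 X41.261 Y62.042
G01 X49.710 Y66.506
M5
G0 X111.896 Y139.592
M3 S811
G01 X34.570 Y83.328 F914
G01 X270.566 Y192.562
M5
G0 X185.316 Y167.431
M3 S811
G01 X175.342 Y191.510 F914
G01 X151.263 Y201.484
G01 X127.184 Y191.510
G01 X117.210 Y167.431
G01 X127.184 Y143.352
G01 X151.263 Y133.378
G01 X175.342 Y143.352
G01 X185.316 Y167.431
M5
G0 X247.251 Y31.921
M3 S811
G01 X243.694 Y59.588 F914
G01 X215.021 Y198.040
G01 X221.725 Y148.595
G01 X7.466 Y192.201
G01 X205.788 Y39.662
M5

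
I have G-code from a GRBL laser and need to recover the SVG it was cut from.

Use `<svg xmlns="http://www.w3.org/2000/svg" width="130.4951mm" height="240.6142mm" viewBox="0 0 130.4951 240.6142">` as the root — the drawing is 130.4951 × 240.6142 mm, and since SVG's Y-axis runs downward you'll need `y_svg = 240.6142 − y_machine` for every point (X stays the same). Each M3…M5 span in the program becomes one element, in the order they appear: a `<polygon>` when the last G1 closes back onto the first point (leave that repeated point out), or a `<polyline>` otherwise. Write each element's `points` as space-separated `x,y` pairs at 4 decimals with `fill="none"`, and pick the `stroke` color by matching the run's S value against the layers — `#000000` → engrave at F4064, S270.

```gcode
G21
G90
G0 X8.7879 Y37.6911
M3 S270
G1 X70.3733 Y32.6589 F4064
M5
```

<svg xmlns="http://www.w3.org/2000/svg" width="130.4951mm" height="240.6142mm" viewBox="0 0 130.4951 240.6142">
  <polyline points="8.7879,202.9231 70.3733,207.9553" fill="none" stroke="#000000"/>
</svg>

Each laser-on run becomes one SVG element. Flip Y back into SVG space with y_svg = 240.6142 − y_machine. Every run uses S270, so all elements get stroke `#000000` (engrave).

Run 1: The run is open, so emit a `<polyline>` with points (Y-flipped): 8.7879,202.9231 70.3733,207.9553.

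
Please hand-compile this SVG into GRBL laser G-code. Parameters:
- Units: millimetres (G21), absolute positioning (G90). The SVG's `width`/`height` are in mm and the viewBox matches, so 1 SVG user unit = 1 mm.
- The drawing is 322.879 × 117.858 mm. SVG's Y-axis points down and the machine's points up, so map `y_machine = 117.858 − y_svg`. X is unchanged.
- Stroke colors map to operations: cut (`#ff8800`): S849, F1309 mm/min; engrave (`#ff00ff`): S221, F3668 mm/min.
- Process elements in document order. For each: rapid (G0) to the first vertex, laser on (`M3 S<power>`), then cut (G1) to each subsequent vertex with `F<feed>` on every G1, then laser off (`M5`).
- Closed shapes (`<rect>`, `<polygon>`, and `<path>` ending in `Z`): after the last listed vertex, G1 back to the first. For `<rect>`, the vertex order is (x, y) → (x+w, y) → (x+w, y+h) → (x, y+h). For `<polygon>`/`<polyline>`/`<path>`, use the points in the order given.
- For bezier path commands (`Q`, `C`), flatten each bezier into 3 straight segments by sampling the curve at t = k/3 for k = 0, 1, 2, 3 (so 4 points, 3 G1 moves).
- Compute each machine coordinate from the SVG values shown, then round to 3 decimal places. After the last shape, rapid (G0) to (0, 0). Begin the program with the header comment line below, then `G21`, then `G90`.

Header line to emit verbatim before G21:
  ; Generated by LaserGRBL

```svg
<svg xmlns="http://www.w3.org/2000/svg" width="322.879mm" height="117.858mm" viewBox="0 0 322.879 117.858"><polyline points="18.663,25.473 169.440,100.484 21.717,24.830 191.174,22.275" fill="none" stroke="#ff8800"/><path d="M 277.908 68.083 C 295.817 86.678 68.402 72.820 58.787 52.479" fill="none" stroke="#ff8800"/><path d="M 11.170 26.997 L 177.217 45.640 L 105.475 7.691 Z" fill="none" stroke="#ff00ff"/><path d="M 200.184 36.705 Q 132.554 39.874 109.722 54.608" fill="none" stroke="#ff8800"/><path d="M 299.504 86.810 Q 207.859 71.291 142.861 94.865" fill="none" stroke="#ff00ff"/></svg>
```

; Generated by LaserGRBL
G21
G90
G0 X18.663 Y92.385
M3 S849
G1 X169.440 Y17.374 F1309
G1 X21.717 Y93.028 F1309
G1 X191.174 Y95.583 F1309
M5
G0 X277.908 Y49.775
M3 S849
G1 X231.195 Y41.036 F1309
G1 X123.849 Y48.161 F1309
G1 X58.787 Y65.379 F1309
M5
G0 X11.170 Y90.861
M3 S221
G1 X177.217 Y72.218 F3668
G1 X105.475 Y110.167 F3668
G1 X11.170 Y90.861 F3668
M5
G0 X200.184 Y81.153
M3 S849
G1 X160.075 Y77.755 F1309
G1 X129.921 Y71.788 F1309
G1 X109.722 Y63.250 F1309
M5
G0 X299.504 Y31.048
M3 S221
G1 X241.368 Y37.050 F3668
G1 X189.154 Y34.365 F3668
G1 X142.861 Y22.993 F3668
M5
G0 X0.000 Y0.000

Since the viewBox matches the mm dimensions, user units are millimetres directly. The only transform is the Y-flip y_m = 117.858 − y_svg.

Shape 1 is a open polyline drawn with `<polyline>`. Its stroke #ff8800 means cut at S849, F1309. After flipping Y the toolpath is (18.663,92.385) → (169.440,17.374) → (21.717,93.028) → (191.174,95.583).

Shape 2 is a cubic bezier drawn with `<path>`. Its stroke #ff8800 means cut at S849, F1309. After flipping Y the toolpath is (277.908,49.775) → (231.195,41.036) → (123.849,48.161) → (58.787,65.379).

Shape 3 is a closed polygon drawn with `<path>`. Its stroke #ff00ff means engrave at S221, F3668. After flipping Y the toolpath is (11.170,90.861) → (177.217,72.218) → (105.475,110.167) → (11.170,90.861), returning to the start.

Shape 4 is a quadratic bezier drawn with `<path>`. Its stroke #ff8800 means cut at S849, F1309. After flipping Y the toolpath is (200.184,81.153) → (160.075,77.755) → (129.921,71.788) → (109.722,63.250).

Shape 5 is a quadratic bezier drawn with `<path>`. Its stroke #ff00ff means engrave at S221, F3668. After flipping Y the toolpath is (299.504,31.048) → (241.368,37.050) → (189.154,34.365) → (142.861,22.993).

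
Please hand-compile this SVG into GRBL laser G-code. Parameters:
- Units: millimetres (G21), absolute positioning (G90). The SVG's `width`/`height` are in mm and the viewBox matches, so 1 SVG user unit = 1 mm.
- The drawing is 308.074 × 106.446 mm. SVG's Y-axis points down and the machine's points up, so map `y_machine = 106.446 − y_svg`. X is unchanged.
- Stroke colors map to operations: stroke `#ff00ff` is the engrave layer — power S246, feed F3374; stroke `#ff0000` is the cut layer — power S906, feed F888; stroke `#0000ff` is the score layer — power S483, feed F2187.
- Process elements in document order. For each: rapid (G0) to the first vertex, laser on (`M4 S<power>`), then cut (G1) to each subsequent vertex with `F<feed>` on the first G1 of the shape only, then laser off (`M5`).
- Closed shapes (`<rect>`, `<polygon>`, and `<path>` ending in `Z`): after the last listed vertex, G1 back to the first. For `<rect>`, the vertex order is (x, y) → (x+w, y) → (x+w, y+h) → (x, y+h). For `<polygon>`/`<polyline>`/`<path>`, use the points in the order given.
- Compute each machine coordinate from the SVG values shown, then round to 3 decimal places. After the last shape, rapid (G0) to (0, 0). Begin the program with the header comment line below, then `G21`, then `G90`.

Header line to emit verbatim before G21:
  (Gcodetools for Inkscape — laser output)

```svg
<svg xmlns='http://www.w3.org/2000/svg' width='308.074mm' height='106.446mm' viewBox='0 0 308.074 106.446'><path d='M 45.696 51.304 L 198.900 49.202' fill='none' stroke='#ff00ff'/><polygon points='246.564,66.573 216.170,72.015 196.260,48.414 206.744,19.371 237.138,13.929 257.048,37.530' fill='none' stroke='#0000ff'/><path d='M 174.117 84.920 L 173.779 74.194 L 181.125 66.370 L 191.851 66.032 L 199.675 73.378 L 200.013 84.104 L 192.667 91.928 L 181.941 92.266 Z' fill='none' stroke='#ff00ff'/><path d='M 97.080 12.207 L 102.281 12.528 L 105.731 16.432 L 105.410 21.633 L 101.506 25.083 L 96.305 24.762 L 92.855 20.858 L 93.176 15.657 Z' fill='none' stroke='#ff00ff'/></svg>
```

Since the viewBox matches the mm dimensions, user units are millimetres directly. The only transform is the Y-flip y_m = 106.446 − y_svg.

Shape 1 is a line segment drawn with `<path>`. Its stroke #ff00ff means engrave at S246, F3374. After flipping Y the toolpath is (45.696,55.142) → (198.900,57.244).

Shape 2 is a regular polygon drawn with `<polygon>`. Its stroke #0000ff means score at S483, F2187. After flipping Y the toolpath is (246.564,39.873) → (216.170,34.431) → (196.260,58.032) → (206.744,87.075) → (237.138,92.517) → (257.048,68.916) → (246.564,39.873), returning to the start.

Shape 3 is a regular polygon drawn with `<path>`. Its stroke #ff00ff means engrave at S246, F3374. After flipping Y the toolpath is (174.117,21.526) → (173.779,32.252) → (181.125,40.076) → (191.851,40.414) → (199.675,33.068) → (200.013,22.342) → (192.667,14.518) → (181.941,14.180) → (174.117,21.526), returning to the start.

Shape 4 is a regular polygon drawn with `<path>`. Its stroke #ff00ff means engrave at S246, F3374. After flipping Y the toolpath is (97.080,94.239) → (102.281,93.918) → (105.731,90.014) → (105.410,84.813) → (101.506,81.363) → (96.305,81.684) → (92.855,85.588) → (93.176,90.789) → (97.080,94.239), returning to the start.

(Gcodetools for Inkscape — laser output)
G21
G90
G0 X45.696 Y55.142
M4 S246
G1 X198.900 Y57.244 F3374
M5
G0 X246.564 Y39.873
M4 S483
G1 X216.170 Y34.431 F2187
G1 X196.260 Y58.032
G1 X206.744 Y87.075
G1 X237.138 Y92.517
G1 X257.048 Y68.916
G1 X246.564 Y39.873
M5
G0 X174.117 Y21.526
M4 S246
G1 X173.779 Y32.252 F3374
G1 X181.125 Y40.076
G1 X191.851 Y40.414
G1 X199.675 Y33.068
G1 X200.013 Y22.342
G1 X192.667 Y14.518
G1 X181.941 Y14.180
G1 X174.117 Y21.526
M5
G0 X97.080 Y94.239
M4 S246
G1 X102.281 Y93.918 F3374
G1 X105.731 Y90.014
G1 X105.410 Y84.813
G1 X101.506 Y81.363
G1 X96.305 Y81.684
G1 X92.855 Y85.588
G1 X93.176 Y90.789
G1 X97.080 Y94.239
M5
G0 X0.000 Y0.000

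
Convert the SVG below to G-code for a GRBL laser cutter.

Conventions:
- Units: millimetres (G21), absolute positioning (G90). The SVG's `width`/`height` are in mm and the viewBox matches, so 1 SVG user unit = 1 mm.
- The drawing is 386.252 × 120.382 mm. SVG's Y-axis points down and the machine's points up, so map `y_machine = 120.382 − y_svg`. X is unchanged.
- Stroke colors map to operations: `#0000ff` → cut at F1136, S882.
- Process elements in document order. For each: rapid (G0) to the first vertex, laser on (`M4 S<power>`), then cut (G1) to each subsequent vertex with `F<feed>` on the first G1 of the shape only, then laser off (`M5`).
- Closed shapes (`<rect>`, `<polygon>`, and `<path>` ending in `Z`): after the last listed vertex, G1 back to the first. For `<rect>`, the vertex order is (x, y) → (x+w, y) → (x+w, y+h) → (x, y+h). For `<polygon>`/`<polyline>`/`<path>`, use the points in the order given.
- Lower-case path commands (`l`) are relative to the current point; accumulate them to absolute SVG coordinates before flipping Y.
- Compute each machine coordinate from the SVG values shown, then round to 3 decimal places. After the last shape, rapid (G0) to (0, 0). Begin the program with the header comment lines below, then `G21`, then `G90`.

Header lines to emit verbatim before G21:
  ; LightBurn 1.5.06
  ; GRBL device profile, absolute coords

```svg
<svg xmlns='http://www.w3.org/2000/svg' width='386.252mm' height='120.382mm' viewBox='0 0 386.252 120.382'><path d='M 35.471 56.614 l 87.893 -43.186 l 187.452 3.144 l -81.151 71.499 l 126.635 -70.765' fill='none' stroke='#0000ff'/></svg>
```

; LightBurn 1.5.06
; GRBL device profile, absolute coords
G21
G90
G0 X35.471 Y63.768
M4 S882
G1 X123.364 Y106.954 F1136
G1 X310.816 Y103.810
G1 X229.665 Y32.311
G1 X356.300 Y103.076
M5
G0 X0.000 Y0.000

viewBox `0 0 386.252 120.382` with mm width/height → 1 unit = 1 mm. Flip: y_m = 120.382 − y_svg.

**Shape 1** — `<path>` open polyline, stroke `#0000ff` → cut (S882, F1136). Machine vertices: (35.471,63.768) → (123.364,106.954) → (310.816,103.810) → (229.665,32.311) → (356.300,103.076). Open path.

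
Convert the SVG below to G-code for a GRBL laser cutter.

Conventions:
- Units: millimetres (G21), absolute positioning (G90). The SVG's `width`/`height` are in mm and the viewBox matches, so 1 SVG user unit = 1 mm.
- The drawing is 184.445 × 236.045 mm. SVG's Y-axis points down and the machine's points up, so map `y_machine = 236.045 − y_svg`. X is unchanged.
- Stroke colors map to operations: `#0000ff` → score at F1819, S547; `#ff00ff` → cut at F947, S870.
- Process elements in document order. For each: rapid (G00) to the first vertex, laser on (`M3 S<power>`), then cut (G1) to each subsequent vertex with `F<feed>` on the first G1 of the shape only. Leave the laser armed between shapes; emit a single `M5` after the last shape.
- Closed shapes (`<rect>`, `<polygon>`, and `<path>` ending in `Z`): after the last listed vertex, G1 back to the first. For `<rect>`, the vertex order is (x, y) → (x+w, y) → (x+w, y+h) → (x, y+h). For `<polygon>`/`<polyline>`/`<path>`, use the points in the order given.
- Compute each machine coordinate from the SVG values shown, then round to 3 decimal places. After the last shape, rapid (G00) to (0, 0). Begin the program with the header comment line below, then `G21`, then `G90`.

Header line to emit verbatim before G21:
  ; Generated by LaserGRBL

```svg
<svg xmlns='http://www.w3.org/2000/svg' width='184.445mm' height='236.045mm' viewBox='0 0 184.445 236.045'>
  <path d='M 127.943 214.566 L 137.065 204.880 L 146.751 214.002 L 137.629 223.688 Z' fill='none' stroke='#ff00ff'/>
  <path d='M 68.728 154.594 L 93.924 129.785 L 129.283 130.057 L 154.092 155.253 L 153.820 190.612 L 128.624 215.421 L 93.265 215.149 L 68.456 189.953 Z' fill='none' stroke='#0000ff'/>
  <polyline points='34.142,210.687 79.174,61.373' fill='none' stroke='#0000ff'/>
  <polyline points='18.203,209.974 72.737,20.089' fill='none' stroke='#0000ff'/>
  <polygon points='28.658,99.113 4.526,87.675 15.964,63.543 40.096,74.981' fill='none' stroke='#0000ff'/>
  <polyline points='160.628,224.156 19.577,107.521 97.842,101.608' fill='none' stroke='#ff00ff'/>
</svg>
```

; Generated by LaserGRBL
G21
G90
G00 X127.943 Y21.479
M3 S870
G1 X137.065 Y31.165 F947
G1 X146.751 Y22.043
G1 X137.629 Y12.357
G1 X127.943 Y21.479
G00 X68.728 Y81.451
M3 S547
G1 X93.924 Y106.260 F1819
G1 X129.283 Y105.988
G1 X154.092 Y80.792
G1 X153.820 Y45.433
G1 X128.624 Y20.624
G1 X93.265 Y20.896
G1 X68.456 Y46.092
G1 X68.728 Y81.451
G00 X34.142 Y25.358
M3 S547
G1 X79.174 Y174.672 F1819
G00 X18.203 Y26.071
M3 S547
G1 X72.737 Y215.956 F1819
G00 X28.658 Y136.932
M3 S547
G1 X4.526 Y148.370 F1819
G1 X15.964 Y172.502
G1 X40.096 Y161.064
G1 X28.658 Y136.932
G00 X160.628 Y11.889
M3 S870
G1 X19.577 Y128.524 F947
G1 X97.842 Y134.437
M5
G00 X0.000 Y0.000

Since the viewBox matches the mm dimensions, user units are millimetres directly. The only transform is the Y-flip y_m = 236.045 − y_svg.

Shape 1 is a regular polygon drawn with `<path>`. Its stroke #ff00ff means cut at S870, F947. After flipping Y the toolpath is (127.943,21.479) → (137.065,31.165) → (146.751,22.043) → (137.629,12.357) → (127.943,21.479), returning to the start.

Shape 2 is a regular polygon drawn with `<path>`. Its stroke #0000ff means score at S547, F1819. After flipping Y the toolpath is (68.728,81.451) → (93.924,106.260) → (129.283,105.988) → (154.092,80.792) → (153.820,45.433) → (128.624,20.624) → (93.265,20.896) → (68.456,46.092) → (68.728,81.451), returning to the start.

Shape 3 is a line segment drawn with `<polyline>`. Its stroke #0000ff means score at S547, F1819. After flipping Y the toolpath is (34.142,25.358) → (79.174,174.672).

Shape 4 is a line segment drawn with `<polyline>`. Its stroke #0000ff means score at S547, F1819. After flipping Y the toolpath is (18.203,26.071) → (72.737,215.956).

Shape 5 is a regular polygon drawn with `<polygon>`. Its stroke #0000ff means score at S547, F1819. After flipping Y the toolpath is (28.658,136.932) → (4.526,148.370) → (15.964,172.502) → (40.096,161.064) → (28.658,136.932), returning to the start.

Shape 6 is a open polyline drawn with `<polyline>`. Its stroke #ff00ff means cut at S870, F947. After flipping Y the toolpath is (160.628,11.889) → (19.577,128.524) → (97.842,134.437).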